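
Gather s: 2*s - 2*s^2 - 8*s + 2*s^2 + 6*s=0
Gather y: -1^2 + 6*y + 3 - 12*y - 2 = -6*y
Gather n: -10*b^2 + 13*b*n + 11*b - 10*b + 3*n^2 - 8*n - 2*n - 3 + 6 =-10*b^2 + b + 3*n^2 + n*(13*b - 10) + 3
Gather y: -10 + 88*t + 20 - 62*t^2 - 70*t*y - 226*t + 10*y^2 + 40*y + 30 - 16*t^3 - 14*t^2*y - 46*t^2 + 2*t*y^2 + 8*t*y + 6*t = -16*t^3 - 108*t^2 - 132*t + y^2*(2*t + 10) + y*(-14*t^2 - 62*t + 40) + 40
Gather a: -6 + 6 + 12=12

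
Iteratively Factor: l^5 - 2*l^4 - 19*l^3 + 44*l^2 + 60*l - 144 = (l + 4)*(l^4 - 6*l^3 + 5*l^2 + 24*l - 36) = (l - 3)*(l + 4)*(l^3 - 3*l^2 - 4*l + 12) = (l - 3)*(l + 2)*(l + 4)*(l^2 - 5*l + 6) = (l - 3)^2*(l + 2)*(l + 4)*(l - 2)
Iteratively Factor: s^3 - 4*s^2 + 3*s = (s - 3)*(s^2 - s) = s*(s - 3)*(s - 1)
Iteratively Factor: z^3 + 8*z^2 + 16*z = (z + 4)*(z^2 + 4*z) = (z + 4)^2*(z)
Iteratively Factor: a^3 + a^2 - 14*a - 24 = (a + 3)*(a^2 - 2*a - 8) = (a - 4)*(a + 3)*(a + 2)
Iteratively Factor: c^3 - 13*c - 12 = (c + 1)*(c^2 - c - 12) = (c + 1)*(c + 3)*(c - 4)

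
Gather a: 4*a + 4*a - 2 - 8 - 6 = 8*a - 16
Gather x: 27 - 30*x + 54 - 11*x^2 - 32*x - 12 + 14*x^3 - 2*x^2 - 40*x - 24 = 14*x^3 - 13*x^2 - 102*x + 45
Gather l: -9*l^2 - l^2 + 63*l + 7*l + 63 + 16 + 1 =-10*l^2 + 70*l + 80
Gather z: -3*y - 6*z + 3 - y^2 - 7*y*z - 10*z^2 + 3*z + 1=-y^2 - 3*y - 10*z^2 + z*(-7*y - 3) + 4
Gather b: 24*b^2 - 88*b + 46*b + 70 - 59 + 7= 24*b^2 - 42*b + 18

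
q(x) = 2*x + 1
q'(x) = 2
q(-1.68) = -2.36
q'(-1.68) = 2.00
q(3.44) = 7.88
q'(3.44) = 2.00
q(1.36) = 3.72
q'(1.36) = 2.00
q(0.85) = 2.70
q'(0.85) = 2.00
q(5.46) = 11.92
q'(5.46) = 2.00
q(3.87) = 8.74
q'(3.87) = 2.00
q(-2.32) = -3.64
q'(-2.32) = 2.00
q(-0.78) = -0.56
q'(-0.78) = 2.00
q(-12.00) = -23.00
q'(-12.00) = 2.00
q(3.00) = 7.00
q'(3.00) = 2.00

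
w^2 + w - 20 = (w - 4)*(w + 5)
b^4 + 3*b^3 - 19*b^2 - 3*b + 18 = (b - 3)*(b - 1)*(b + 1)*(b + 6)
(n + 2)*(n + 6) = n^2 + 8*n + 12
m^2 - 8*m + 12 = (m - 6)*(m - 2)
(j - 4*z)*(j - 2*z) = j^2 - 6*j*z + 8*z^2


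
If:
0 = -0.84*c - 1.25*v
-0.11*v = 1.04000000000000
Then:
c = 14.07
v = -9.45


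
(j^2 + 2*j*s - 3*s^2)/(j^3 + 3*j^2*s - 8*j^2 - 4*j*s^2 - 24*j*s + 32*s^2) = (j + 3*s)/(j^2 + 4*j*s - 8*j - 32*s)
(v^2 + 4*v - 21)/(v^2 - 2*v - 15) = (-v^2 - 4*v + 21)/(-v^2 + 2*v + 15)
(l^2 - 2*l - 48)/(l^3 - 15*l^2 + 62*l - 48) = (l + 6)/(l^2 - 7*l + 6)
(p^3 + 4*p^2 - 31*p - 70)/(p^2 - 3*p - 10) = p + 7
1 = 1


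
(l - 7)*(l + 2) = l^2 - 5*l - 14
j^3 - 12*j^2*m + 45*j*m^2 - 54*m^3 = (j - 6*m)*(j - 3*m)^2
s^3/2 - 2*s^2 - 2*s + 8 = (s/2 + 1)*(s - 4)*(s - 2)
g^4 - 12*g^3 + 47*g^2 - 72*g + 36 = (g - 6)*(g - 3)*(g - 2)*(g - 1)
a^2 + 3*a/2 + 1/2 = (a + 1/2)*(a + 1)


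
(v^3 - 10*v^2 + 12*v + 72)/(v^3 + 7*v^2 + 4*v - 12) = (v^2 - 12*v + 36)/(v^2 + 5*v - 6)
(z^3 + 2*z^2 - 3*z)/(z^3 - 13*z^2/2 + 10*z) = 2*(z^2 + 2*z - 3)/(2*z^2 - 13*z + 20)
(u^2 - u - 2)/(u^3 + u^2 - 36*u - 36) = (u - 2)/(u^2 - 36)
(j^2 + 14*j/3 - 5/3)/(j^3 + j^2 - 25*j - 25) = (j - 1/3)/(j^2 - 4*j - 5)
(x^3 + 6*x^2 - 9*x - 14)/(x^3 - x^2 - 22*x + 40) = (x^2 + 8*x + 7)/(x^2 + x - 20)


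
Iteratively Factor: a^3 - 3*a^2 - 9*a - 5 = (a + 1)*(a^2 - 4*a - 5) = (a + 1)^2*(a - 5)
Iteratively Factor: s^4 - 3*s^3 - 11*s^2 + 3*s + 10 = (s - 5)*(s^3 + 2*s^2 - s - 2) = (s - 5)*(s + 1)*(s^2 + s - 2) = (s - 5)*(s - 1)*(s + 1)*(s + 2)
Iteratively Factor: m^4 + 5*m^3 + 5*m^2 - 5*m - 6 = (m + 3)*(m^3 + 2*m^2 - m - 2) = (m - 1)*(m + 3)*(m^2 + 3*m + 2) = (m - 1)*(m + 1)*(m + 3)*(m + 2)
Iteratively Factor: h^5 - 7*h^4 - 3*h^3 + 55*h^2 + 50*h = (h - 5)*(h^4 - 2*h^3 - 13*h^2 - 10*h) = (h - 5)^2*(h^3 + 3*h^2 + 2*h) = (h - 5)^2*(h + 1)*(h^2 + 2*h) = h*(h - 5)^2*(h + 1)*(h + 2)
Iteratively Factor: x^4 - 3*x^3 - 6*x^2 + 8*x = (x - 4)*(x^3 + x^2 - 2*x) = (x - 4)*(x - 1)*(x^2 + 2*x) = (x - 4)*(x - 1)*(x + 2)*(x)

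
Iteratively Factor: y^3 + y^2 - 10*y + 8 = (y - 2)*(y^2 + 3*y - 4) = (y - 2)*(y - 1)*(y + 4)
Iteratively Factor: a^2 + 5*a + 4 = (a + 4)*(a + 1)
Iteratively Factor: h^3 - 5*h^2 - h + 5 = (h - 1)*(h^2 - 4*h - 5) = (h - 5)*(h - 1)*(h + 1)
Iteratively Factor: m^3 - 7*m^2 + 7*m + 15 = (m - 3)*(m^2 - 4*m - 5) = (m - 3)*(m + 1)*(m - 5)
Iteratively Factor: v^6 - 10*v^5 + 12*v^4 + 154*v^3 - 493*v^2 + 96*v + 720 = (v + 4)*(v^5 - 14*v^4 + 68*v^3 - 118*v^2 - 21*v + 180) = (v + 1)*(v + 4)*(v^4 - 15*v^3 + 83*v^2 - 201*v + 180) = (v - 3)*(v + 1)*(v + 4)*(v^3 - 12*v^2 + 47*v - 60) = (v - 4)*(v - 3)*(v + 1)*(v + 4)*(v^2 - 8*v + 15) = (v - 4)*(v - 3)^2*(v + 1)*(v + 4)*(v - 5)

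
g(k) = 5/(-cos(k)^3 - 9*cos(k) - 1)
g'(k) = 5*(-3*sin(k)*cos(k)^2 - 9*sin(k))/(-cos(k)^3 - 9*cos(k) - 1)^2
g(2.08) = 1.43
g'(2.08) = -3.46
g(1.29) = -1.42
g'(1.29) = -3.59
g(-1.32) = -1.54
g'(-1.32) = 4.21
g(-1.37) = -1.78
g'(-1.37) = 5.69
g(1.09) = -0.95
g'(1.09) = -1.54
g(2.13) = 1.27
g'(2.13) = -2.71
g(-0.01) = -0.45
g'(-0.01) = 0.00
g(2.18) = 1.15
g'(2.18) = -2.18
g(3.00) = 0.56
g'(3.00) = -0.11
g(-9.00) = 0.63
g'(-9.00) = 0.37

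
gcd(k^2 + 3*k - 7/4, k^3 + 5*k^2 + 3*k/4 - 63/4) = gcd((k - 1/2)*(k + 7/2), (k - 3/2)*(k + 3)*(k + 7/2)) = k + 7/2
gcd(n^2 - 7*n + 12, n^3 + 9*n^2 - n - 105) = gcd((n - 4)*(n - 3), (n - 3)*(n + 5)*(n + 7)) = n - 3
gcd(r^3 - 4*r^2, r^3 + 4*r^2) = r^2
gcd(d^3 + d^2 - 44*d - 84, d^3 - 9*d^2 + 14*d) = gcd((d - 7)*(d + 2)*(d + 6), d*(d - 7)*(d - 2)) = d - 7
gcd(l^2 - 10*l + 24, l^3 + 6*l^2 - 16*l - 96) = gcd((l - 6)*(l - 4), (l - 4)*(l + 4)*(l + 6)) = l - 4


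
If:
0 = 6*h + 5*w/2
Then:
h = -5*w/12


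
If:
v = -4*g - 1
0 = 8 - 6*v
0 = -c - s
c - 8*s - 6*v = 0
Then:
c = 8/9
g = -7/12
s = -8/9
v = 4/3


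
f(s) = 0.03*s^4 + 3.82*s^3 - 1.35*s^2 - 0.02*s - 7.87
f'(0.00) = -0.02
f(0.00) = -7.87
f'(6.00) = 422.26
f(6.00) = 807.41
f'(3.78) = 160.00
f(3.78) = 185.21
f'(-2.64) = 84.77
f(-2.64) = -86.06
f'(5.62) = 368.06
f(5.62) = 657.37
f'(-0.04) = 0.11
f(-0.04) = -7.87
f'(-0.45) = 3.50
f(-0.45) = -8.48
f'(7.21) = 621.23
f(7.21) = 1434.63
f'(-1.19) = 19.22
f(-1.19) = -16.14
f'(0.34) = 0.39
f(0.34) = -7.88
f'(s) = 0.12*s^3 + 11.46*s^2 - 2.7*s - 0.02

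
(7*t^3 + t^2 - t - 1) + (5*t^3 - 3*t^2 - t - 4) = 12*t^3 - 2*t^2 - 2*t - 5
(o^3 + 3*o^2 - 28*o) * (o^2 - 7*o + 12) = o^5 - 4*o^4 - 37*o^3 + 232*o^2 - 336*o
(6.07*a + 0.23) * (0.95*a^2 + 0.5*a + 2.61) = 5.7665*a^3 + 3.2535*a^2 + 15.9577*a + 0.6003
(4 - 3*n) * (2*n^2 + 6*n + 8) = -6*n^3 - 10*n^2 + 32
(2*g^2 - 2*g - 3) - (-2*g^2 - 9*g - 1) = 4*g^2 + 7*g - 2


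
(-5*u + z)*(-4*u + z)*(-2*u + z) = -40*u^3 + 38*u^2*z - 11*u*z^2 + z^3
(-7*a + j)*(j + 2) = -7*a*j - 14*a + j^2 + 2*j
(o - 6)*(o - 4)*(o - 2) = o^3 - 12*o^2 + 44*o - 48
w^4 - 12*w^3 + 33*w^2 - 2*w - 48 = (w - 8)*(w - 3)*(w - 2)*(w + 1)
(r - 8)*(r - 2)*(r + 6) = r^3 - 4*r^2 - 44*r + 96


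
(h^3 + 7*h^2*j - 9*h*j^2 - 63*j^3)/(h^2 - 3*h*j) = h + 10*j + 21*j^2/h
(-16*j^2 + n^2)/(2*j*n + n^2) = (-16*j^2 + n^2)/(n*(2*j + n))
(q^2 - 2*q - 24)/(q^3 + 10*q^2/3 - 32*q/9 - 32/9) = 9*(q - 6)/(9*q^2 - 6*q - 8)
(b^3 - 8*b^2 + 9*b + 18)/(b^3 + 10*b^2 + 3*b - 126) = (b^2 - 5*b - 6)/(b^2 + 13*b + 42)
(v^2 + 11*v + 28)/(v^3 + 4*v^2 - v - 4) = (v + 7)/(v^2 - 1)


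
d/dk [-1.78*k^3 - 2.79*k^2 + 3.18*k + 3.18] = -5.34*k^2 - 5.58*k + 3.18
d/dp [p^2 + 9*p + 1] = 2*p + 9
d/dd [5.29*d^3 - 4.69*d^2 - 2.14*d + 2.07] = 15.87*d^2 - 9.38*d - 2.14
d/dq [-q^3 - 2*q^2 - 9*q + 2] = -3*q^2 - 4*q - 9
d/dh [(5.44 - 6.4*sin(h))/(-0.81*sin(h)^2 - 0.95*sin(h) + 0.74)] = (-5.184*sin(h)^2 + 8.8128*sin(h) + 0.432)*cos(h)/(0.6561*sin(h)^4 + 1.539*sin(h)^3 - 0.2963*sin(h)^2 - 1.406*sin(h) + 0.5476)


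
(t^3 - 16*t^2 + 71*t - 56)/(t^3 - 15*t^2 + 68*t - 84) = (t^2 - 9*t + 8)/(t^2 - 8*t + 12)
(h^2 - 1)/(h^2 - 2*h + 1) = (h + 1)/(h - 1)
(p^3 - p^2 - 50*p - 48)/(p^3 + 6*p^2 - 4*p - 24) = (p^2 - 7*p - 8)/(p^2 - 4)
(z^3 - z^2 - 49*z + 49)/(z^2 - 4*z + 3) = (z^2 - 49)/(z - 3)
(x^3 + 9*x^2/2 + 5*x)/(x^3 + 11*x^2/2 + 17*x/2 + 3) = x*(2*x + 5)/(2*x^2 + 7*x + 3)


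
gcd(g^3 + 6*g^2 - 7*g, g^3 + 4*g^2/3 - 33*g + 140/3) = g + 7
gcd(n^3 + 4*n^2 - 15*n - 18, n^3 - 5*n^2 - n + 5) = n + 1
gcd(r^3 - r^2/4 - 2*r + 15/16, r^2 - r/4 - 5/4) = r - 5/4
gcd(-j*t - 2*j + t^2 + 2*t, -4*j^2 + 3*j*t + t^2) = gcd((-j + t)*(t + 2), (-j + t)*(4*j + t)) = -j + t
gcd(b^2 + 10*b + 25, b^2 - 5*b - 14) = 1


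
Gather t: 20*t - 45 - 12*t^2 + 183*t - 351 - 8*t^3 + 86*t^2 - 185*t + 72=-8*t^3 + 74*t^2 + 18*t - 324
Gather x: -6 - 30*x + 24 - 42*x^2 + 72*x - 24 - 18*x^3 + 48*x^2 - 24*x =-18*x^3 + 6*x^2 + 18*x - 6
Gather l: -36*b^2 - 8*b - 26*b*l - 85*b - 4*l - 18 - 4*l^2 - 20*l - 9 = -36*b^2 - 93*b - 4*l^2 + l*(-26*b - 24) - 27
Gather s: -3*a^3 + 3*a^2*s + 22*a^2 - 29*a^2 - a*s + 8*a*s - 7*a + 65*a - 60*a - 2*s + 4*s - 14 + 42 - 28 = -3*a^3 - 7*a^2 - 2*a + s*(3*a^2 + 7*a + 2)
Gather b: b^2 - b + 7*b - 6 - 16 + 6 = b^2 + 6*b - 16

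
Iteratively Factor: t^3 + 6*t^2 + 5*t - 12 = (t + 4)*(t^2 + 2*t - 3) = (t + 3)*(t + 4)*(t - 1)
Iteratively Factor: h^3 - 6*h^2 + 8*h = (h - 2)*(h^2 - 4*h) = h*(h - 2)*(h - 4)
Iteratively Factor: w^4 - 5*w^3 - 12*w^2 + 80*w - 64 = (w - 1)*(w^3 - 4*w^2 - 16*w + 64) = (w - 4)*(w - 1)*(w^2 - 16) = (w - 4)^2*(w - 1)*(w + 4)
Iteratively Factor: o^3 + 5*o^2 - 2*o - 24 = (o - 2)*(o^2 + 7*o + 12) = (o - 2)*(o + 3)*(o + 4)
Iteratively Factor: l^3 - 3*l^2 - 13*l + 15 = (l - 5)*(l^2 + 2*l - 3) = (l - 5)*(l + 3)*(l - 1)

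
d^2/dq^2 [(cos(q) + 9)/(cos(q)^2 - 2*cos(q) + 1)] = (-71*cos(q)/4 - 20*cos(2*q) - cos(3*q)/4 + 38)/(cos(q) - 1)^4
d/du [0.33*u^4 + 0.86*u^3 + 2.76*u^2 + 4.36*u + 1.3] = 1.32*u^3 + 2.58*u^2 + 5.52*u + 4.36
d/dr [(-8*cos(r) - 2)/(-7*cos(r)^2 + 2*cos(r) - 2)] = 4*(14*cos(r)^2 + 7*cos(r) - 5)*sin(r)/(7*sin(r)^2 + 2*cos(r) - 9)^2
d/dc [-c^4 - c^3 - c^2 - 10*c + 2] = -4*c^3 - 3*c^2 - 2*c - 10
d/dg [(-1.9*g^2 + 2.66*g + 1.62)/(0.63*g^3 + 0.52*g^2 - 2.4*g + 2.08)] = (1.197*g^4 - 3.3516*g^3 + 0.114999999999998*g^2 - 9.5888*g + 9.4208)/(0.3969*g^6 + 0.6552*g^5 - 2.7536*g^4 + 0.1248*g^3 + 7.9232*g^2 - 9.984*g + 4.3264)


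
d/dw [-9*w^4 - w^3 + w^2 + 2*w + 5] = -36*w^3 - 3*w^2 + 2*w + 2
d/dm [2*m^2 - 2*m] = 4*m - 2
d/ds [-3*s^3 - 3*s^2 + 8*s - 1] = -9*s^2 - 6*s + 8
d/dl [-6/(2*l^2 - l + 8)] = 6*(4*l - 1)/(2*l^2 - l + 8)^2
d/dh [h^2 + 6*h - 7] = 2*h + 6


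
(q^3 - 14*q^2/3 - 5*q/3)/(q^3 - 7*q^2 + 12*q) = (3*q^2 - 14*q - 5)/(3*(q^2 - 7*q + 12))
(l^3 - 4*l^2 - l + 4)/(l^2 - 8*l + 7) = (l^2 - 3*l - 4)/(l - 7)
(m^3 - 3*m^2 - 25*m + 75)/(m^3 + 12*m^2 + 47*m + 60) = (m^2 - 8*m + 15)/(m^2 + 7*m + 12)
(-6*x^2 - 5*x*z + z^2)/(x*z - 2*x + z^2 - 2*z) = (-6*x + z)/(z - 2)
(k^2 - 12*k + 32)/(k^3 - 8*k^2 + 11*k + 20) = (k - 8)/(k^2 - 4*k - 5)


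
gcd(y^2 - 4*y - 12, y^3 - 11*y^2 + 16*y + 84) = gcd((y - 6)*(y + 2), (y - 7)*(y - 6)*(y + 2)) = y^2 - 4*y - 12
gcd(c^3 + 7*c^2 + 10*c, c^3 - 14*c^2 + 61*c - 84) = 1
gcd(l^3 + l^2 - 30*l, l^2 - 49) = 1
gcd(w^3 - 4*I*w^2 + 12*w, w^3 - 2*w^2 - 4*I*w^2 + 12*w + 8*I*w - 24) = w^2 - 4*I*w + 12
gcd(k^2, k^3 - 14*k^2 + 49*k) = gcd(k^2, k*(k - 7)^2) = k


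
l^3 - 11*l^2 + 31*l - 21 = (l - 7)*(l - 3)*(l - 1)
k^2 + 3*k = k*(k + 3)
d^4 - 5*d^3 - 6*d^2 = d^2*(d - 6)*(d + 1)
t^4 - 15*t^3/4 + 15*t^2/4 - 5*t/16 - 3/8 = (t - 2)*(t - 3/2)*(t - 1/2)*(t + 1/4)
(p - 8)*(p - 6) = p^2 - 14*p + 48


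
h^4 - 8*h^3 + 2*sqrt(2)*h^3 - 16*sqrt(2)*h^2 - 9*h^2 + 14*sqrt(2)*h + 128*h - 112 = (h - 7)*(h - 1)*(h - 2*sqrt(2))*(h + 4*sqrt(2))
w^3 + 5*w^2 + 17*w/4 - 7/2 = (w - 1/2)*(w + 2)*(w + 7/2)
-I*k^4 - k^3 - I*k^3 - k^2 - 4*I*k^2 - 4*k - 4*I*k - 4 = (k - 2*I)*(k - I)*(k + 2*I)*(-I*k - I)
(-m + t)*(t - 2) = -m*t + 2*m + t^2 - 2*t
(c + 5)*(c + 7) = c^2 + 12*c + 35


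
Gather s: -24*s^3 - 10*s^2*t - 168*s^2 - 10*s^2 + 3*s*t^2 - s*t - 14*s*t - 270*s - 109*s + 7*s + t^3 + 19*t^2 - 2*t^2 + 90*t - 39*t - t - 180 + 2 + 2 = -24*s^3 + s^2*(-10*t - 178) + s*(3*t^2 - 15*t - 372) + t^3 + 17*t^2 + 50*t - 176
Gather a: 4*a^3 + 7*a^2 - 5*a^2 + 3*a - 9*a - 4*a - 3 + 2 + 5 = 4*a^3 + 2*a^2 - 10*a + 4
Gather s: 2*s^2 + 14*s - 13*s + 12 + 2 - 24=2*s^2 + s - 10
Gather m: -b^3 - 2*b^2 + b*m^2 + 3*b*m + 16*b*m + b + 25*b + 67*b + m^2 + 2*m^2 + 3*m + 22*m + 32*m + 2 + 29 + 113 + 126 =-b^3 - 2*b^2 + 93*b + m^2*(b + 3) + m*(19*b + 57) + 270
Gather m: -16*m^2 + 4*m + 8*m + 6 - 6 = -16*m^2 + 12*m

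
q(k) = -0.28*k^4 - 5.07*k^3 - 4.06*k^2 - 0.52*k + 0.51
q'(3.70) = -295.52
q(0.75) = -4.39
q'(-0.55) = -0.47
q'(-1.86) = -30.83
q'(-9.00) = -342.97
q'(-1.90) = -32.32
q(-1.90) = 17.97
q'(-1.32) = -13.73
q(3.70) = -366.28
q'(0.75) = -15.64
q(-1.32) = 4.93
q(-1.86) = 16.70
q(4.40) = -617.21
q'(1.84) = -73.93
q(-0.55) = 0.39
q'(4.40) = -426.12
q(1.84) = -48.99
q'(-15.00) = 479.03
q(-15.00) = 2031.06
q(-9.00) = 1535.28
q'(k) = -1.12*k^3 - 15.21*k^2 - 8.12*k - 0.52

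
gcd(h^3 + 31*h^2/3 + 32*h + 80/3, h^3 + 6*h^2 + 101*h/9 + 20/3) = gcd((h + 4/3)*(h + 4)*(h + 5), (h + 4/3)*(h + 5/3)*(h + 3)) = h + 4/3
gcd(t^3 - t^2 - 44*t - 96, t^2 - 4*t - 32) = t^2 - 4*t - 32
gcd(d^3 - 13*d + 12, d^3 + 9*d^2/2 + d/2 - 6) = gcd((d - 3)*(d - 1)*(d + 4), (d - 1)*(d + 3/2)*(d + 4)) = d^2 + 3*d - 4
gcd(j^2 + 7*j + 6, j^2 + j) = j + 1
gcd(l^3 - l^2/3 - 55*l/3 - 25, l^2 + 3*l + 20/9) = l + 5/3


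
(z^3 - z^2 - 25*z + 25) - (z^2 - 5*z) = z^3 - 2*z^2 - 20*z + 25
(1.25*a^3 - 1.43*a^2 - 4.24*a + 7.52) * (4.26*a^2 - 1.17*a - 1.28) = 5.325*a^5 - 7.5543*a^4 - 17.9893*a^3 + 38.8264*a^2 - 3.3712*a - 9.6256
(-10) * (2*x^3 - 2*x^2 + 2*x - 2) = -20*x^3 + 20*x^2 - 20*x + 20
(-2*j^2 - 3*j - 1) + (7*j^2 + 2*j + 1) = 5*j^2 - j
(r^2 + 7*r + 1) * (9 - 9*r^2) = -9*r^4 - 63*r^3 + 63*r + 9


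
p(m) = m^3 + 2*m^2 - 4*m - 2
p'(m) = 3*m^2 + 4*m - 4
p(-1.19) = 3.91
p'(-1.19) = -4.51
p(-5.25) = -70.58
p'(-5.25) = 57.69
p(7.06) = 421.34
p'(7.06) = 173.77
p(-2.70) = 3.70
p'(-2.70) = 7.07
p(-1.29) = 4.34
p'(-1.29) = -4.17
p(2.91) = 27.94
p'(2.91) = 33.04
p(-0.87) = 2.34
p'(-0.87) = -5.21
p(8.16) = 641.87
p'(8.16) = 228.40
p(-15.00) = -2867.00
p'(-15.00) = 611.00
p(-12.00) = -1394.00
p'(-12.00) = 380.00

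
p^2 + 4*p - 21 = (p - 3)*(p + 7)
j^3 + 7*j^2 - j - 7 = (j - 1)*(j + 1)*(j + 7)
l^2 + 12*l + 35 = (l + 5)*(l + 7)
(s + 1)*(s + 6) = s^2 + 7*s + 6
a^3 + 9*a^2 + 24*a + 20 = (a + 2)^2*(a + 5)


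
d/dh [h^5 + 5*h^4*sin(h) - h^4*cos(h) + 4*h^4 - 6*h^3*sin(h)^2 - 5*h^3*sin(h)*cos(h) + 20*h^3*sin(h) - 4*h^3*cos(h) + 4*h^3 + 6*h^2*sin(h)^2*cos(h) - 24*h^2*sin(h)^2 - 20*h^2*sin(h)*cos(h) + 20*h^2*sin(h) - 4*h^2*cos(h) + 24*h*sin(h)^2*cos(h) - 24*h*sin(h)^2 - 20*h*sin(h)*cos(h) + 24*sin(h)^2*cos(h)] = h^4*sin(h) + 5*h^4*cos(h) + 5*h^4 + 24*h^3*sin(h) - 6*h^3*sin(2*h) + 16*h^3*cos(h) - 5*h^3*cos(2*h) + 16*h^3 + 125*h^2*sin(h)/2 - 63*h^2*sin(2*h)/2 + 9*h^2*sin(3*h)/2 + 8*h^2*cos(h) - 11*h^2*cos(2*h) + 3*h^2 + 34*h*sin(h) - 44*h*sin(2*h) + 18*h*sin(3*h) - 5*h*cos(h) + 4*h*cos(2*h) - 3*h*cos(3*h) - 24*h - 6*sin(h) - 10*sin(2*h) + 18*sin(3*h) + 6*cos(h) + 12*cos(2*h) - 6*cos(3*h) - 12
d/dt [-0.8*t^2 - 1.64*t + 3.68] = -1.6*t - 1.64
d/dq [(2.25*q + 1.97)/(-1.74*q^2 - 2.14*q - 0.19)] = (3.915*q^2 + 6.8556*q + 3.7883)/(3.0276*q^4 + 7.4472*q^3 + 5.2408*q^2 + 0.8132*q + 0.0361)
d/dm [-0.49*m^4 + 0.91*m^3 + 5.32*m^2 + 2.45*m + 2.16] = -1.96*m^3 + 2.73*m^2 + 10.64*m + 2.45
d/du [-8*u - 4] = -8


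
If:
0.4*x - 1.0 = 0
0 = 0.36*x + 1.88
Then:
No Solution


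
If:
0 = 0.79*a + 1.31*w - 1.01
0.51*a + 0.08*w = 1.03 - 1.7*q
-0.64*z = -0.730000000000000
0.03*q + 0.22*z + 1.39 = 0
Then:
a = 203.47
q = -54.70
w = -121.93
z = 1.14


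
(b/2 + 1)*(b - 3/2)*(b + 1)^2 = b^4/2 + 5*b^3/4 - b^2/2 - 11*b/4 - 3/2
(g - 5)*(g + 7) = g^2 + 2*g - 35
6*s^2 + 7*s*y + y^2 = (s + y)*(6*s + y)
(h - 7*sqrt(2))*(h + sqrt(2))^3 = h^4 - 4*sqrt(2)*h^3 - 36*h^2 - 40*sqrt(2)*h - 28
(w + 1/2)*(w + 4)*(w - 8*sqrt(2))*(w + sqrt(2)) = w^4 - 7*sqrt(2)*w^3 + 9*w^3/2 - 63*sqrt(2)*w^2/2 - 14*w^2 - 72*w - 14*sqrt(2)*w - 32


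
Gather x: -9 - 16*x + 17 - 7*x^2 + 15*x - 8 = -7*x^2 - x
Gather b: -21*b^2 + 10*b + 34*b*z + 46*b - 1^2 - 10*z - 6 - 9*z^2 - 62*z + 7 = -21*b^2 + b*(34*z + 56) - 9*z^2 - 72*z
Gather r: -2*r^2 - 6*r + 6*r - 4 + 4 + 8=8 - 2*r^2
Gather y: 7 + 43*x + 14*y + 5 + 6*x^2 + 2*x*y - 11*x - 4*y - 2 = 6*x^2 + 32*x + y*(2*x + 10) + 10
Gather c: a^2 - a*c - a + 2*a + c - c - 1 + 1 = a^2 - a*c + a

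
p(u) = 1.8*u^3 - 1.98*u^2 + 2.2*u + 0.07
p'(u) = 5.4*u^2 - 3.96*u + 2.2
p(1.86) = 8.89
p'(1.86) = 13.52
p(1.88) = 9.17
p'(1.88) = 13.84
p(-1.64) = -16.80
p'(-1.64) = 23.22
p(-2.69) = -55.21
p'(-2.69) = 51.93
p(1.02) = 2.16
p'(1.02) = 3.78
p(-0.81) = -3.97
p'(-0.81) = 8.95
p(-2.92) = -68.05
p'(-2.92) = 59.81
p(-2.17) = -32.42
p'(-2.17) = 36.22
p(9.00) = 1171.69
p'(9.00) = 403.96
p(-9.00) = -1492.31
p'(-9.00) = 475.24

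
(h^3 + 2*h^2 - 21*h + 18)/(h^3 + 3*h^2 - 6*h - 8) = (h^3 + 2*h^2 - 21*h + 18)/(h^3 + 3*h^2 - 6*h - 8)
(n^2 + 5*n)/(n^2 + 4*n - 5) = n/(n - 1)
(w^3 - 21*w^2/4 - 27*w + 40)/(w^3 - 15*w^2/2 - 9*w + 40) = (4*w^2 + 11*w - 20)/(2*(2*w^2 + w - 10))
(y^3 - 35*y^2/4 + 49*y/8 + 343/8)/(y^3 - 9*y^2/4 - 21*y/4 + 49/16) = 2*(y - 7)/(2*y - 1)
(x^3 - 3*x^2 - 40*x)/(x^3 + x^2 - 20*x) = (x - 8)/(x - 4)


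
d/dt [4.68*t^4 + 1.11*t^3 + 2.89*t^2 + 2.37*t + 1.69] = 18.72*t^3 + 3.33*t^2 + 5.78*t + 2.37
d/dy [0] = 0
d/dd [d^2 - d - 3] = 2*d - 1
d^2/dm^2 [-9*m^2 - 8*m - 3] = -18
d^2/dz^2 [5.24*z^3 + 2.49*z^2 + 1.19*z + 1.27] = 31.44*z + 4.98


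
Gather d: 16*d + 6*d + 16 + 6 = 22*d + 22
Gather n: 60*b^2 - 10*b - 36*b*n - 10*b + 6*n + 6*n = 60*b^2 - 20*b + n*(12 - 36*b)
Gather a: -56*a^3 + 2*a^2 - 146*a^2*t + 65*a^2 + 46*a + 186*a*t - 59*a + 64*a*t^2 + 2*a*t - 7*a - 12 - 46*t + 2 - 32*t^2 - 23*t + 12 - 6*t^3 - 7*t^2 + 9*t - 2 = -56*a^3 + a^2*(67 - 146*t) + a*(64*t^2 + 188*t - 20) - 6*t^3 - 39*t^2 - 60*t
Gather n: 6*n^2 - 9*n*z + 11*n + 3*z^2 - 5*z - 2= 6*n^2 + n*(11 - 9*z) + 3*z^2 - 5*z - 2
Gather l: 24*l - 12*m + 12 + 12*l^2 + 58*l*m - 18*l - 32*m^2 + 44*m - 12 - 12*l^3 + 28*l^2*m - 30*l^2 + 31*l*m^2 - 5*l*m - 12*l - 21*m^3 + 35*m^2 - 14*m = -12*l^3 + l^2*(28*m - 18) + l*(31*m^2 + 53*m - 6) - 21*m^3 + 3*m^2 + 18*m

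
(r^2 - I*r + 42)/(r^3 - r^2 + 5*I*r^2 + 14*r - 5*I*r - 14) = (r^2 - I*r + 42)/(r^3 + r^2*(-1 + 5*I) + r*(14 - 5*I) - 14)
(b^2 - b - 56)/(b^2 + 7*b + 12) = (b^2 - b - 56)/(b^2 + 7*b + 12)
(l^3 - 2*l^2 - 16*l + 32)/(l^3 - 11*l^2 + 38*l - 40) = (l + 4)/(l - 5)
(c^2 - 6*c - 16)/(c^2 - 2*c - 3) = (-c^2 + 6*c + 16)/(-c^2 + 2*c + 3)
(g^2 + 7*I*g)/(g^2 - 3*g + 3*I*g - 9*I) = g*(g + 7*I)/(g^2 + 3*g*(-1 + I) - 9*I)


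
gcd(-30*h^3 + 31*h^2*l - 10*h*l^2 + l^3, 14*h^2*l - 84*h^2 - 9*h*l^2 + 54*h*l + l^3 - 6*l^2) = 2*h - l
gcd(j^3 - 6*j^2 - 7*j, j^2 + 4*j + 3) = j + 1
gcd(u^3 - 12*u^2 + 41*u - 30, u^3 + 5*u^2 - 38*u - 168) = u - 6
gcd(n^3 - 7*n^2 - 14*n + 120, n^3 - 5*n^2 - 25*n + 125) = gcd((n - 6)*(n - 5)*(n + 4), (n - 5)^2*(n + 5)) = n - 5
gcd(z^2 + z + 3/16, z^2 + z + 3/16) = z^2 + z + 3/16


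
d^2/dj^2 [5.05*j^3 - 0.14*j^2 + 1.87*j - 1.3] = 30.3*j - 0.28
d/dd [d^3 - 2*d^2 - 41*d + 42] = 3*d^2 - 4*d - 41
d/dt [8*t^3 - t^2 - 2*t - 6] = 24*t^2 - 2*t - 2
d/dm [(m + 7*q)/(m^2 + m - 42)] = (m^2 + m - (m + 7*q)*(2*m + 1) - 42)/(m^2 + m - 42)^2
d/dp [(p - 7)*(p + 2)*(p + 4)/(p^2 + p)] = (p^4 + 2*p^3 + 33*p^2 + 112*p + 56)/(p^2*(p^2 + 2*p + 1))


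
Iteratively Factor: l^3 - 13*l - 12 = (l + 3)*(l^2 - 3*l - 4) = (l + 1)*(l + 3)*(l - 4)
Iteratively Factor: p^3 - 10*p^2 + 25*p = (p)*(p^2 - 10*p + 25) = p*(p - 5)*(p - 5)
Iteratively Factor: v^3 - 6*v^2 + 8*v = (v)*(v^2 - 6*v + 8) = v*(v - 4)*(v - 2)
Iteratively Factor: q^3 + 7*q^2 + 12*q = (q + 4)*(q^2 + 3*q) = q*(q + 4)*(q + 3)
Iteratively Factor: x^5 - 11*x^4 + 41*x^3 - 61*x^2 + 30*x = (x - 5)*(x^4 - 6*x^3 + 11*x^2 - 6*x) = (x - 5)*(x - 3)*(x^3 - 3*x^2 + 2*x) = (x - 5)*(x - 3)*(x - 1)*(x^2 - 2*x) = (x - 5)*(x - 3)*(x - 2)*(x - 1)*(x)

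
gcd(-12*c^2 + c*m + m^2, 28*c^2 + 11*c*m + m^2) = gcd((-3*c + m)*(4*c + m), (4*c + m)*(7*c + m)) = 4*c + m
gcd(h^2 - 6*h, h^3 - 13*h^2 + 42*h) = h^2 - 6*h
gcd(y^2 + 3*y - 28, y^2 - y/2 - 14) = y - 4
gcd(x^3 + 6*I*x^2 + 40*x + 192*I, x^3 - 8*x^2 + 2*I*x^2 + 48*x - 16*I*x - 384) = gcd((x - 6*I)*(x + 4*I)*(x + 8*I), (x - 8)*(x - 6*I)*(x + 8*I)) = x^2 + 2*I*x + 48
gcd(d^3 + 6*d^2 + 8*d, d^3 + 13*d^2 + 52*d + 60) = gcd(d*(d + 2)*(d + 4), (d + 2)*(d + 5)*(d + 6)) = d + 2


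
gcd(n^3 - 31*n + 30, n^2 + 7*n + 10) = 1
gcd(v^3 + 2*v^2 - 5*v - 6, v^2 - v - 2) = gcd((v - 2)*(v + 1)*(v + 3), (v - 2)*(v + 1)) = v^2 - v - 2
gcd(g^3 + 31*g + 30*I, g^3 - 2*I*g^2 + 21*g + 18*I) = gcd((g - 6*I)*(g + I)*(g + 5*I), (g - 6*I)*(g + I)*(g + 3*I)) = g^2 - 5*I*g + 6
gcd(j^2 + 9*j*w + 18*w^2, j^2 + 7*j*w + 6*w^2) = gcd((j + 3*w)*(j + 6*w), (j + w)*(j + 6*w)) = j + 6*w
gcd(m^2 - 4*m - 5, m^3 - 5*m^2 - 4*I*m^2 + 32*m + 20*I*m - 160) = m - 5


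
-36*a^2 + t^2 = (-6*a + t)*(6*a + t)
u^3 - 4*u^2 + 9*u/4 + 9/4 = (u - 3)*(u - 3/2)*(u + 1/2)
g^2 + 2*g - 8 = (g - 2)*(g + 4)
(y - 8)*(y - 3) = y^2 - 11*y + 24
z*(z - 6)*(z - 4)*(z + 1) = z^4 - 9*z^3 + 14*z^2 + 24*z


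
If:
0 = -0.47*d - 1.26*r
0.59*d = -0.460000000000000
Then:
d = -0.78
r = 0.29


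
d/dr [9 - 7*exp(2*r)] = -14*exp(2*r)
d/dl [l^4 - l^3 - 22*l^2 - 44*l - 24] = 4*l^3 - 3*l^2 - 44*l - 44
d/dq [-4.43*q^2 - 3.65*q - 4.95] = -8.86*q - 3.65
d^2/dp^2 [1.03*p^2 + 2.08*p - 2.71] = 2.06000000000000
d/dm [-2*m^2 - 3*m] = -4*m - 3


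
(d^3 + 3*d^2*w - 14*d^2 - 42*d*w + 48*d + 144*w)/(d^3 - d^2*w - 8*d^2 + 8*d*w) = (-d^2 - 3*d*w + 6*d + 18*w)/(d*(-d + w))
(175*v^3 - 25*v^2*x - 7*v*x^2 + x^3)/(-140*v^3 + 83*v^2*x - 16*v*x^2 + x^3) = (5*v + x)/(-4*v + x)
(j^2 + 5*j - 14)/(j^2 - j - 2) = (j + 7)/(j + 1)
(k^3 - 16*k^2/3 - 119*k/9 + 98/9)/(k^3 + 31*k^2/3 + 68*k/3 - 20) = (3*k^2 - 14*k - 49)/(3*(k^2 + 11*k + 30))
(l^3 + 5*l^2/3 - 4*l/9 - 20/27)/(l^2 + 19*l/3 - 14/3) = (9*l^2 + 21*l + 10)/(9*(l + 7))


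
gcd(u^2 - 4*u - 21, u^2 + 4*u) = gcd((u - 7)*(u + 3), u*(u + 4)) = 1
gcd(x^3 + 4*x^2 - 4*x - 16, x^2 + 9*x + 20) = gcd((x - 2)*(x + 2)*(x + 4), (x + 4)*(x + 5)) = x + 4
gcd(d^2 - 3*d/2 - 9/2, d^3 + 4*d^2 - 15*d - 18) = d - 3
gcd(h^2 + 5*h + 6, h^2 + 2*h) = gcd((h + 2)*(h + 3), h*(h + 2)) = h + 2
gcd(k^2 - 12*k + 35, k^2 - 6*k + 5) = k - 5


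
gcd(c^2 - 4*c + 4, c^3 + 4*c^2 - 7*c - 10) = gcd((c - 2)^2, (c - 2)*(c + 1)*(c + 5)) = c - 2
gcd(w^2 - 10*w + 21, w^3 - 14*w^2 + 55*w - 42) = w - 7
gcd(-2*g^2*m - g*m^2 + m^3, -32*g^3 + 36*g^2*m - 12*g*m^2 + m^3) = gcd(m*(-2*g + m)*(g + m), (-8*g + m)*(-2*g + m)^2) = 2*g - m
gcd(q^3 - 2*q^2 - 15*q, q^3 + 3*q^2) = q^2 + 3*q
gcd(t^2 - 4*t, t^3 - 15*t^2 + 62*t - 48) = 1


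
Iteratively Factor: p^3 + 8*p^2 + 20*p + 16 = (p + 2)*(p^2 + 6*p + 8) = (p + 2)*(p + 4)*(p + 2)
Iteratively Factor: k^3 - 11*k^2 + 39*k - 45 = (k - 5)*(k^2 - 6*k + 9) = (k - 5)*(k - 3)*(k - 3)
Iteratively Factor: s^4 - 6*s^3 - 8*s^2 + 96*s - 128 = (s + 4)*(s^3 - 10*s^2 + 32*s - 32) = (s - 4)*(s + 4)*(s^2 - 6*s + 8) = (s - 4)*(s - 2)*(s + 4)*(s - 4)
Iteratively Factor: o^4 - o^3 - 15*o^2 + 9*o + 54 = (o - 3)*(o^3 + 2*o^2 - 9*o - 18) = (o - 3)^2*(o^2 + 5*o + 6) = (o - 3)^2*(o + 3)*(o + 2)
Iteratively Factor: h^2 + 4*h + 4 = (h + 2)*(h + 2)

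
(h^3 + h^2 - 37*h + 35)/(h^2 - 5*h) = h + 6 - 7/h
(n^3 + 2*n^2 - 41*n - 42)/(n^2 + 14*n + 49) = (n^2 - 5*n - 6)/(n + 7)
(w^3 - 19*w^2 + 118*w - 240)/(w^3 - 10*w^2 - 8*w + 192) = (w - 5)/(w + 4)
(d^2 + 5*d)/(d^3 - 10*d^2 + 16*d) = (d + 5)/(d^2 - 10*d + 16)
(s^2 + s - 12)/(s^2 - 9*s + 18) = (s + 4)/(s - 6)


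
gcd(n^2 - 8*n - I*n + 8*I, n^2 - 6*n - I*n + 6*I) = n - I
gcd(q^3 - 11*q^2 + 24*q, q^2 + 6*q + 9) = 1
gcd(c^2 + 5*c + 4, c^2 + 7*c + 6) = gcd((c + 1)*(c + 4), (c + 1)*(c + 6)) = c + 1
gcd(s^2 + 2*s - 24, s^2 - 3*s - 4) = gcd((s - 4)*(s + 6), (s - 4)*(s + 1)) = s - 4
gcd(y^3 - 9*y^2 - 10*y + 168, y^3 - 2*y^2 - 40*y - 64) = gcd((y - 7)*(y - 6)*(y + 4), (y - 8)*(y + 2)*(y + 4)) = y + 4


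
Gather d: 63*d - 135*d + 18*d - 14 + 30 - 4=12 - 54*d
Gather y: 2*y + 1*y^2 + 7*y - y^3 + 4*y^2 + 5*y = -y^3 + 5*y^2 + 14*y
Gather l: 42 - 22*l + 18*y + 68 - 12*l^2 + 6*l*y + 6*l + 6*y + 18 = -12*l^2 + l*(6*y - 16) + 24*y + 128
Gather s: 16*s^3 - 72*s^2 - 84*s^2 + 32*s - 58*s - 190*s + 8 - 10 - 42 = 16*s^3 - 156*s^2 - 216*s - 44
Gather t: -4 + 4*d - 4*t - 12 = 4*d - 4*t - 16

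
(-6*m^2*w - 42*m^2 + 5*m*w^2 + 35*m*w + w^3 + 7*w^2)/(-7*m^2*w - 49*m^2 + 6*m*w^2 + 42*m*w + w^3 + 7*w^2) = (6*m + w)/(7*m + w)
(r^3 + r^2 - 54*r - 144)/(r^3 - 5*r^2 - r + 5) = (r^3 + r^2 - 54*r - 144)/(r^3 - 5*r^2 - r + 5)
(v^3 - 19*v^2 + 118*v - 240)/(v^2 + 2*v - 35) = (v^2 - 14*v + 48)/(v + 7)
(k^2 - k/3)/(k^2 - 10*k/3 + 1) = k/(k - 3)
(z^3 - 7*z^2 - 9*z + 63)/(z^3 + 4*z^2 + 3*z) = (z^2 - 10*z + 21)/(z*(z + 1))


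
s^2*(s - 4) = s^3 - 4*s^2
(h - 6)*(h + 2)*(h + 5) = h^3 + h^2 - 32*h - 60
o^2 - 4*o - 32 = (o - 8)*(o + 4)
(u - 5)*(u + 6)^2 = u^3 + 7*u^2 - 24*u - 180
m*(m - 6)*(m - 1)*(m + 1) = m^4 - 6*m^3 - m^2 + 6*m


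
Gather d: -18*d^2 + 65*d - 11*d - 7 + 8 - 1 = -18*d^2 + 54*d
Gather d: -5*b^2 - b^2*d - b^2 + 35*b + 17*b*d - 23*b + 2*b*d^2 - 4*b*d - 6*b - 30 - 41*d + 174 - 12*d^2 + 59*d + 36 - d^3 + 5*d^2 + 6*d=-6*b^2 + 6*b - d^3 + d^2*(2*b - 7) + d*(-b^2 + 13*b + 24) + 180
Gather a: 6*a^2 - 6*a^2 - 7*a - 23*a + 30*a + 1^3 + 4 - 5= 0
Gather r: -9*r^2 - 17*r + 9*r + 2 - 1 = -9*r^2 - 8*r + 1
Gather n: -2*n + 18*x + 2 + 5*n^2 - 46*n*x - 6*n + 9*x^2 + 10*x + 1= 5*n^2 + n*(-46*x - 8) + 9*x^2 + 28*x + 3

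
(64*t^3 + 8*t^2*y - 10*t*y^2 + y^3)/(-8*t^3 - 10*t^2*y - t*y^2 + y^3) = (-8*t + y)/(t + y)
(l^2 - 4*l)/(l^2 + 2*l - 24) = l/(l + 6)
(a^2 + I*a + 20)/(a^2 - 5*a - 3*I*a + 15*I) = (a^2 + I*a + 20)/(a^2 - 5*a - 3*I*a + 15*I)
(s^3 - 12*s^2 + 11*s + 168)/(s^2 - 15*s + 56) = s + 3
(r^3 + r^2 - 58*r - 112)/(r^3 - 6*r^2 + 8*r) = (r^3 + r^2 - 58*r - 112)/(r*(r^2 - 6*r + 8))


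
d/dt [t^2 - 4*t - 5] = 2*t - 4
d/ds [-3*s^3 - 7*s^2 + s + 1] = -9*s^2 - 14*s + 1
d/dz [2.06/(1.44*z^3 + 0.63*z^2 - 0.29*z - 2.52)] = (-8.8992*z^2 - 2.5956*z + 0.5974)/(1.44*z^3 + 0.63*z^2 - 0.29*z - 2.52)^2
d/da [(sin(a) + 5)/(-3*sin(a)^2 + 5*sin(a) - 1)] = (3*sin(a)^2 + 30*sin(a) - 26)*cos(a)/(3*sin(a)^2 - 5*sin(a) + 1)^2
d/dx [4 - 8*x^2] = -16*x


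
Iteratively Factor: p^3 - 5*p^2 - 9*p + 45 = (p - 5)*(p^2 - 9) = (p - 5)*(p - 3)*(p + 3)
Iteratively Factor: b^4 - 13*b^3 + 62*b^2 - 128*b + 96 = (b - 2)*(b^3 - 11*b^2 + 40*b - 48) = (b - 4)*(b - 2)*(b^2 - 7*b + 12) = (b - 4)*(b - 3)*(b - 2)*(b - 4)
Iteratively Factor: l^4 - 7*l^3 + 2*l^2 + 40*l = (l - 4)*(l^3 - 3*l^2 - 10*l) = l*(l - 4)*(l^2 - 3*l - 10) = l*(l - 5)*(l - 4)*(l + 2)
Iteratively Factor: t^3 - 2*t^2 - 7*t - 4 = (t + 1)*(t^2 - 3*t - 4) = (t - 4)*(t + 1)*(t + 1)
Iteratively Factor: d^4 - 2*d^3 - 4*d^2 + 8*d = (d)*(d^3 - 2*d^2 - 4*d + 8) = d*(d - 2)*(d^2 - 4) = d*(d - 2)^2*(d + 2)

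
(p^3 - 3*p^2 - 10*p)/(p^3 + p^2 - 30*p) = (p + 2)/(p + 6)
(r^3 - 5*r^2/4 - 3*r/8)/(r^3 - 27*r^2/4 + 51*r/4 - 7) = r*(8*r^2 - 10*r - 3)/(2*(4*r^3 - 27*r^2 + 51*r - 28))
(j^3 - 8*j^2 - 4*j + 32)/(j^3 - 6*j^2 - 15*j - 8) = (j^2 - 4)/(j^2 + 2*j + 1)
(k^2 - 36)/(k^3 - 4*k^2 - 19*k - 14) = (36 - k^2)/(-k^3 + 4*k^2 + 19*k + 14)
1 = 1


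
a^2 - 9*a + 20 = (a - 5)*(a - 4)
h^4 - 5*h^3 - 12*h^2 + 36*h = h*(h - 6)*(h - 2)*(h + 3)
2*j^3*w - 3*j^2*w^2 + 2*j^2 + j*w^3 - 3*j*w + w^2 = (-2*j + w)*(-j + w)*(j*w + 1)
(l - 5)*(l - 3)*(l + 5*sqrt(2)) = l^3 - 8*l^2 + 5*sqrt(2)*l^2 - 40*sqrt(2)*l + 15*l + 75*sqrt(2)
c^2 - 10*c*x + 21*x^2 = (c - 7*x)*(c - 3*x)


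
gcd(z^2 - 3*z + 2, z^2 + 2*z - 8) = z - 2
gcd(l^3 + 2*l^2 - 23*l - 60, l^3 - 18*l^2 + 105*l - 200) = l - 5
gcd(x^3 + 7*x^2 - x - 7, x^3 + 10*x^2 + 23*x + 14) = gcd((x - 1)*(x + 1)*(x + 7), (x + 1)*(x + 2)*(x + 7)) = x^2 + 8*x + 7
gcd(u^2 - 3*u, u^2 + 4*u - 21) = u - 3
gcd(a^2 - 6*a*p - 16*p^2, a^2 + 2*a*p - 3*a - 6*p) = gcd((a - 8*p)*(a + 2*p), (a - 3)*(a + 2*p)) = a + 2*p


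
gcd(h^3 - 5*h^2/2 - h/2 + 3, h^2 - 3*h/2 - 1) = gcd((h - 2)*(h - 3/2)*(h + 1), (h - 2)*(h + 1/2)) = h - 2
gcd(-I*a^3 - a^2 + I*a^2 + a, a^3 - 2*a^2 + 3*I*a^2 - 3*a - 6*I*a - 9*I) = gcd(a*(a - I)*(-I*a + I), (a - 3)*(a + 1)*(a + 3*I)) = 1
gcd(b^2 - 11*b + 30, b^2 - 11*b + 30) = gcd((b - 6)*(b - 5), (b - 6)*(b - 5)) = b^2 - 11*b + 30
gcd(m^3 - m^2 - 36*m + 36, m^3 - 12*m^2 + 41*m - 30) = m^2 - 7*m + 6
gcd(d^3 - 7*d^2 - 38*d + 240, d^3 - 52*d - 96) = d^2 - 2*d - 48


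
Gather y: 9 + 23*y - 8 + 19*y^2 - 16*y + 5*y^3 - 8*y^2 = 5*y^3 + 11*y^2 + 7*y + 1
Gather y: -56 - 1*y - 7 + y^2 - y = y^2 - 2*y - 63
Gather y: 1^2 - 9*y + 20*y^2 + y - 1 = 20*y^2 - 8*y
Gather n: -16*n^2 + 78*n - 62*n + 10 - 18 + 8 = -16*n^2 + 16*n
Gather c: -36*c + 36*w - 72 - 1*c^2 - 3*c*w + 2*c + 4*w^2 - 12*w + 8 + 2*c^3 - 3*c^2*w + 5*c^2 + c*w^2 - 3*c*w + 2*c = 2*c^3 + c^2*(4 - 3*w) + c*(w^2 - 6*w - 32) + 4*w^2 + 24*w - 64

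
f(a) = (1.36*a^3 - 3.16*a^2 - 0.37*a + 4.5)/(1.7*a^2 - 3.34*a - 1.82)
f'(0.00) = 4.74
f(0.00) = -2.47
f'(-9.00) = 0.80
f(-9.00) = -7.47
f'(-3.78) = 0.85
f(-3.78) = -3.21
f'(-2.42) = 0.97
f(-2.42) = -2.00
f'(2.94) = -2.26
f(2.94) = 3.49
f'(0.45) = 1.58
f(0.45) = -1.28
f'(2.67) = -12.09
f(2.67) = 4.97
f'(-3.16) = 0.88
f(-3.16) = -2.68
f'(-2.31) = 0.99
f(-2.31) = -1.89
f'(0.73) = 1.07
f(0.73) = -0.92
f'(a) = (3.34 - 3.4*a)*(1.36*a^3 - 3.16*a^2 - 0.37*a + 4.5)/(1.7*a^2 - 3.34*a - 1.82)^2 + (4.08*a^2 - 6.32*a - 0.37)/(1.7*a^2 - 3.34*a - 1.82)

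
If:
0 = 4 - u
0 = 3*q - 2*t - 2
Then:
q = 2*t/3 + 2/3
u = 4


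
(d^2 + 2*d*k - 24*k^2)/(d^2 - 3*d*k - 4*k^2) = (d + 6*k)/(d + k)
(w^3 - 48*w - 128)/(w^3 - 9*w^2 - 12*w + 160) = (w + 4)/(w - 5)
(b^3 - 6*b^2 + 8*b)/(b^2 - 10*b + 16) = b*(b - 4)/(b - 8)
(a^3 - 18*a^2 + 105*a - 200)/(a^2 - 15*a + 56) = (a^2 - 10*a + 25)/(a - 7)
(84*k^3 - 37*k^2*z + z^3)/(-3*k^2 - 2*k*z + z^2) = (-28*k^2 + 3*k*z + z^2)/(k + z)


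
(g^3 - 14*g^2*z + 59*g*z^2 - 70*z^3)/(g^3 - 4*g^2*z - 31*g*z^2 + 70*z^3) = (g - 5*z)/(g + 5*z)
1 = 1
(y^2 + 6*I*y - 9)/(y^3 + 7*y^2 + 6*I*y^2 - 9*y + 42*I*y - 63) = 1/(y + 7)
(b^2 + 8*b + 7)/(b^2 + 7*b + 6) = (b + 7)/(b + 6)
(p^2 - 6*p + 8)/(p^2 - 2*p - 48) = (-p^2 + 6*p - 8)/(-p^2 + 2*p + 48)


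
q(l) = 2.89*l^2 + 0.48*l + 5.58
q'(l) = 5.78*l + 0.48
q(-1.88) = 14.89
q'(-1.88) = -10.39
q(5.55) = 97.26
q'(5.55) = 32.56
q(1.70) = 14.75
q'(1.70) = 10.31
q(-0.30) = 5.70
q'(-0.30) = -1.25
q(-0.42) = 5.89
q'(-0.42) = -1.95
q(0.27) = 5.92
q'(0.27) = 2.04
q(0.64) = 7.07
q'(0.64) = 4.18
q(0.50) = 6.54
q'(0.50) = 3.37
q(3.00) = 33.03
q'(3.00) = 17.82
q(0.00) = 5.58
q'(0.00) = 0.48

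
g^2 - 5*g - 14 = (g - 7)*(g + 2)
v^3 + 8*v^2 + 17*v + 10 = (v + 1)*(v + 2)*(v + 5)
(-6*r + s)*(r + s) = -6*r^2 - 5*r*s + s^2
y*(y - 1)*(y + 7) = y^3 + 6*y^2 - 7*y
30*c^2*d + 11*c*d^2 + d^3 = d*(5*c + d)*(6*c + d)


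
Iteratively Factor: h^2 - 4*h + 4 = (h - 2)*(h - 2)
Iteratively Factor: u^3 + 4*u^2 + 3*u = (u)*(u^2 + 4*u + 3) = u*(u + 1)*(u + 3)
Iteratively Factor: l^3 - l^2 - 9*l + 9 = (l - 3)*(l^2 + 2*l - 3) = (l - 3)*(l - 1)*(l + 3)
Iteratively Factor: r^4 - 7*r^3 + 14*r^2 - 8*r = (r)*(r^3 - 7*r^2 + 14*r - 8) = r*(r - 4)*(r^2 - 3*r + 2) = r*(r - 4)*(r - 2)*(r - 1)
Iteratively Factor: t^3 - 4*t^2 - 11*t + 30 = (t + 3)*(t^2 - 7*t + 10) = (t - 5)*(t + 3)*(t - 2)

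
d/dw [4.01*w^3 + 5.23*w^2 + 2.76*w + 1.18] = 12.03*w^2 + 10.46*w + 2.76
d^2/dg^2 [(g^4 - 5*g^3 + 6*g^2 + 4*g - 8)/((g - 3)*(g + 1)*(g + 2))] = 2*(13*g^3 - 114*g^2 + 348*g - 344)/(g^6 - 3*g^5 - 15*g^4 + 35*g^3 + 90*g^2 - 108*g - 216)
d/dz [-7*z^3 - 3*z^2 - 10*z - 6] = -21*z^2 - 6*z - 10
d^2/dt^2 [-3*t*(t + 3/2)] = -6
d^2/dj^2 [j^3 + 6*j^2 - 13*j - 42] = 6*j + 12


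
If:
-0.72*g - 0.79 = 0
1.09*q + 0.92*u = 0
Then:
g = -1.10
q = -0.844036697247706*u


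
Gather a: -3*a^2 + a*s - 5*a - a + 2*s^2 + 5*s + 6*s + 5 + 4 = -3*a^2 + a*(s - 6) + 2*s^2 + 11*s + 9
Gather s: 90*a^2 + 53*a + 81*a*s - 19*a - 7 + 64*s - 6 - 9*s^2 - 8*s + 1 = 90*a^2 + 34*a - 9*s^2 + s*(81*a + 56) - 12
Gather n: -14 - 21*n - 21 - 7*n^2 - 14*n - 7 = -7*n^2 - 35*n - 42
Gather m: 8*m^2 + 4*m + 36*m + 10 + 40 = 8*m^2 + 40*m + 50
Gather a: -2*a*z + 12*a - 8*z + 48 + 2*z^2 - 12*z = a*(12 - 2*z) + 2*z^2 - 20*z + 48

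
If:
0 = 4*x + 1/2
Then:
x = -1/8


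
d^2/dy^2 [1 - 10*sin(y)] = 10*sin(y)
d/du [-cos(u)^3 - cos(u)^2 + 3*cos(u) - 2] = -3*sin(u)^3 + 2*sin(u)*cos(u)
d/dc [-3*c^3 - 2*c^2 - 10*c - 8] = -9*c^2 - 4*c - 10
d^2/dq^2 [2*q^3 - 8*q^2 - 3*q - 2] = 12*q - 16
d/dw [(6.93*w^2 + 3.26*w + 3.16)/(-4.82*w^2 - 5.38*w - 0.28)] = (-21.5702*w^2 + 26.5816*w + 16.088)/(23.2324*w^4 + 51.8632*w^3 + 31.6436*w^2 + 3.0128*w + 0.0784)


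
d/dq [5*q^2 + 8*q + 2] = 10*q + 8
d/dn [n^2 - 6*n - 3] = 2*n - 6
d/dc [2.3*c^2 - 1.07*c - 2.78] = 4.6*c - 1.07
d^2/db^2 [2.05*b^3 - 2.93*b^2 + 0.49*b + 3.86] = 12.3*b - 5.86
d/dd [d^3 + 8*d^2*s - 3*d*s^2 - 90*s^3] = 3*d^2 + 16*d*s - 3*s^2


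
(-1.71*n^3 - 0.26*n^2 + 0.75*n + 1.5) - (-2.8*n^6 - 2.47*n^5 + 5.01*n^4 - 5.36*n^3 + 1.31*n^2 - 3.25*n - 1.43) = 2.8*n^6 + 2.47*n^5 - 5.01*n^4 + 3.65*n^3 - 1.57*n^2 + 4.0*n + 2.93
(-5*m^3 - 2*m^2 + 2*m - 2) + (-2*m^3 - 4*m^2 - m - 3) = -7*m^3 - 6*m^2 + m - 5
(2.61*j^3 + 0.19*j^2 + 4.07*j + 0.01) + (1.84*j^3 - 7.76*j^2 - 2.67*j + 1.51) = 4.45*j^3 - 7.57*j^2 + 1.4*j + 1.52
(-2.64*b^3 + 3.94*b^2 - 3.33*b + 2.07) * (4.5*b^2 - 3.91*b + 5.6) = -11.88*b^5 + 28.0524*b^4 - 45.1744*b^3 + 44.3993*b^2 - 26.7417*b + 11.592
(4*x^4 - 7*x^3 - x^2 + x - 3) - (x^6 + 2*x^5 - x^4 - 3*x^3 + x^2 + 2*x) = -x^6 - 2*x^5 + 5*x^4 - 4*x^3 - 2*x^2 - x - 3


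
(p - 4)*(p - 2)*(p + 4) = p^3 - 2*p^2 - 16*p + 32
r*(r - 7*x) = r^2 - 7*r*x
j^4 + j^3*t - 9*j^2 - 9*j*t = j*(j - 3)*(j + 3)*(j + t)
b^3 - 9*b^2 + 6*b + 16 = (b - 8)*(b - 2)*(b + 1)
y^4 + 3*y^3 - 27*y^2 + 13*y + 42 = (y - 3)*(y - 2)*(y + 1)*(y + 7)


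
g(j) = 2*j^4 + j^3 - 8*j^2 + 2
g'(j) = 8*j^3 + 3*j^2 - 16*j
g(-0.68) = -1.59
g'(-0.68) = 9.75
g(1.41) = -3.20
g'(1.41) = 5.83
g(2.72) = 72.41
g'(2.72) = 139.66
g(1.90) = 6.04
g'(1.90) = 35.30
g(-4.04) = 338.28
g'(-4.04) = -413.91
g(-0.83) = -3.13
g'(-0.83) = 10.77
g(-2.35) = 5.84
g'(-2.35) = -49.66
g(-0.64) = -1.20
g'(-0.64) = 9.37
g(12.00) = 42050.00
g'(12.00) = 14064.00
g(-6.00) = 2090.00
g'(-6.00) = -1524.00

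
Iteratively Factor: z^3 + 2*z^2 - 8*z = (z - 2)*(z^2 + 4*z) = z*(z - 2)*(z + 4)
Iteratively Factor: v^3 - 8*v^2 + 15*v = (v - 5)*(v^2 - 3*v) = v*(v - 5)*(v - 3)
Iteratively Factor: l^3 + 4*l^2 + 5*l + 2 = (l + 1)*(l^2 + 3*l + 2) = (l + 1)*(l + 2)*(l + 1)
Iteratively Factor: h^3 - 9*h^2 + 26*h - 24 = (h - 2)*(h^2 - 7*h + 12) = (h - 3)*(h - 2)*(h - 4)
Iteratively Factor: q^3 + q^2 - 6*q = (q)*(q^2 + q - 6) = q*(q + 3)*(q - 2)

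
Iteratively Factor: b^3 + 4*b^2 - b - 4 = (b + 4)*(b^2 - 1) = (b + 1)*(b + 4)*(b - 1)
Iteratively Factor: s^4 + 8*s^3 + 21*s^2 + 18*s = (s + 3)*(s^3 + 5*s^2 + 6*s) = s*(s + 3)*(s^2 + 5*s + 6) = s*(s + 3)^2*(s + 2)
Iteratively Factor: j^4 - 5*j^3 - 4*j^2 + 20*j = (j)*(j^3 - 5*j^2 - 4*j + 20) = j*(j - 5)*(j^2 - 4) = j*(j - 5)*(j - 2)*(j + 2)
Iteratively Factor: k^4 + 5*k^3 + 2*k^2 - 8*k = (k + 2)*(k^3 + 3*k^2 - 4*k) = (k + 2)*(k + 4)*(k^2 - k) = (k - 1)*(k + 2)*(k + 4)*(k)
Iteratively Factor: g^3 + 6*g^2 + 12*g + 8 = (g + 2)*(g^2 + 4*g + 4) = (g + 2)^2*(g + 2)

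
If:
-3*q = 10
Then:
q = -10/3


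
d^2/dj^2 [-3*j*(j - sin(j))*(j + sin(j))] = 6*j*cos(2*j) - 18*j + 6*sin(2*j)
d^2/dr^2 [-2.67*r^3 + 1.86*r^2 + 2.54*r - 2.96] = 3.72 - 16.02*r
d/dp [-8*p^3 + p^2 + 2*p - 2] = -24*p^2 + 2*p + 2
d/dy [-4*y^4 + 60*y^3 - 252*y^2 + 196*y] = -16*y^3 + 180*y^2 - 504*y + 196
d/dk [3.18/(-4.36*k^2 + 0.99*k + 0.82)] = (27.7296*k - 3.1482)/(-4.36*k^2 + 0.99*k + 0.82)^2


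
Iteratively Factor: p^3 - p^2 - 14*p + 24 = (p - 2)*(p^2 + p - 12) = (p - 2)*(p + 4)*(p - 3)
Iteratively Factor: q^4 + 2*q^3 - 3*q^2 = (q - 1)*(q^3 + 3*q^2) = (q - 1)*(q + 3)*(q^2) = q*(q - 1)*(q + 3)*(q)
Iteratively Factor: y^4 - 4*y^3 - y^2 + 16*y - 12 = (y + 2)*(y^3 - 6*y^2 + 11*y - 6) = (y - 2)*(y + 2)*(y^2 - 4*y + 3) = (y - 2)*(y - 1)*(y + 2)*(y - 3)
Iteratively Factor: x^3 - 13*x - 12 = (x + 1)*(x^2 - x - 12) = (x + 1)*(x + 3)*(x - 4)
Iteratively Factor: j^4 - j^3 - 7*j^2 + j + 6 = (j + 1)*(j^3 - 2*j^2 - 5*j + 6) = (j - 3)*(j + 1)*(j^2 + j - 2) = (j - 3)*(j - 1)*(j + 1)*(j + 2)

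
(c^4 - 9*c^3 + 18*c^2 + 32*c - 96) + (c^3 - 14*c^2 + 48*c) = c^4 - 8*c^3 + 4*c^2 + 80*c - 96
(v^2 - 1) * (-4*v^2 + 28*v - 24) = -4*v^4 + 28*v^3 - 20*v^2 - 28*v + 24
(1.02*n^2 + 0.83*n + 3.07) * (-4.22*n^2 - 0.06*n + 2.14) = -4.3044*n^4 - 3.5638*n^3 - 10.8224*n^2 + 1.592*n + 6.5698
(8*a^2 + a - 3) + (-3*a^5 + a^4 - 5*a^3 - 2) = -3*a^5 + a^4 - 5*a^3 + 8*a^2 + a - 5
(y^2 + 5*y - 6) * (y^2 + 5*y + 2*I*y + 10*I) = y^4 + 10*y^3 + 2*I*y^3 + 19*y^2 + 20*I*y^2 - 30*y + 38*I*y - 60*I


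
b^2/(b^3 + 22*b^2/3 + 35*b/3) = 3*b/(3*b^2 + 22*b + 35)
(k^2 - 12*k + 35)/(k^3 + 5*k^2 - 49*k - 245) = (k - 5)/(k^2 + 12*k + 35)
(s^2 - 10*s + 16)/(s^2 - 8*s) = (s - 2)/s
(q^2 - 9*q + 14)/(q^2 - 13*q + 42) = (q - 2)/(q - 6)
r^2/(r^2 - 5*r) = r/(r - 5)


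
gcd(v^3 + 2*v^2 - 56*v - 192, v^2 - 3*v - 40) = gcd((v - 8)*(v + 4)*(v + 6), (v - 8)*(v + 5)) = v - 8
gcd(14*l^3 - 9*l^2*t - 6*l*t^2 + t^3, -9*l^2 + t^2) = 1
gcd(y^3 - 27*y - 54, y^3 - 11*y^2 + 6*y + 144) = y^2 - 3*y - 18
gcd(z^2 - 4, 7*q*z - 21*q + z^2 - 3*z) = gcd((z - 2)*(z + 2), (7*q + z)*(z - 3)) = 1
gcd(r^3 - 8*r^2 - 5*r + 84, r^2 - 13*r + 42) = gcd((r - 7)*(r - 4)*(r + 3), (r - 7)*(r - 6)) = r - 7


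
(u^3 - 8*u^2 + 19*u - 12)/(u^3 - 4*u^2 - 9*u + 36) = (u - 1)/(u + 3)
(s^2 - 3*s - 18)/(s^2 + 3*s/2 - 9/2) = 2*(s - 6)/(2*s - 3)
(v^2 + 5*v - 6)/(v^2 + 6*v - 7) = (v + 6)/(v + 7)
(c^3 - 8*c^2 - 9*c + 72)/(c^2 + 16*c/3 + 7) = 3*(c^2 - 11*c + 24)/(3*c + 7)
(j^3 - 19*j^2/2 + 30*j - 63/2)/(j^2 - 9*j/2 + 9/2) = (2*j^2 - 13*j + 21)/(2*j - 3)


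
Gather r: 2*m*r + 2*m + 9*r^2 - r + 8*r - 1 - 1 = 2*m + 9*r^2 + r*(2*m + 7) - 2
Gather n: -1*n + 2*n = n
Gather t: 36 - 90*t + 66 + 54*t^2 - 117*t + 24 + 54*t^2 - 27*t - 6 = 108*t^2 - 234*t + 120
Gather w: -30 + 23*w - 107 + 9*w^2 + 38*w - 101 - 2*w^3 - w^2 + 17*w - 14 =-2*w^3 + 8*w^2 + 78*w - 252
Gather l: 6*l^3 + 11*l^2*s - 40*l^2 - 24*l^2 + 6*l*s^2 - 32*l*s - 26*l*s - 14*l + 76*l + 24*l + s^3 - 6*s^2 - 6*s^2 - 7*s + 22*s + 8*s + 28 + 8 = 6*l^3 + l^2*(11*s - 64) + l*(6*s^2 - 58*s + 86) + s^3 - 12*s^2 + 23*s + 36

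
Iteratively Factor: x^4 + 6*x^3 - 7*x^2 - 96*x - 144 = (x - 4)*(x^3 + 10*x^2 + 33*x + 36) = (x - 4)*(x + 3)*(x^2 + 7*x + 12) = (x - 4)*(x + 3)^2*(x + 4)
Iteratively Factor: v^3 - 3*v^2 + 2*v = (v - 2)*(v^2 - v) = (v - 2)*(v - 1)*(v)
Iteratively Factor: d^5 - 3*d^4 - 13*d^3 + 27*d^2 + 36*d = (d - 4)*(d^4 + d^3 - 9*d^2 - 9*d) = (d - 4)*(d + 3)*(d^3 - 2*d^2 - 3*d) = (d - 4)*(d - 3)*(d + 3)*(d^2 + d) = d*(d - 4)*(d - 3)*(d + 3)*(d + 1)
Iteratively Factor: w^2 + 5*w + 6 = (w + 3)*(w + 2)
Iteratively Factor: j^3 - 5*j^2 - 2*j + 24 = (j + 2)*(j^2 - 7*j + 12) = (j - 4)*(j + 2)*(j - 3)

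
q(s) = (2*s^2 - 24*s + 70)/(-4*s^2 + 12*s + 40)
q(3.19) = 0.37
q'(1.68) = -0.33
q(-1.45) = 7.68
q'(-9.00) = -0.09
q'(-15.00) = -0.03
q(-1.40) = 7.00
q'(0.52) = -0.71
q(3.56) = 0.31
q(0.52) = 1.29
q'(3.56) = -0.15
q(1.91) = 0.65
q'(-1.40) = -12.50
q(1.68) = 0.72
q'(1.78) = -0.31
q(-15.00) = -0.85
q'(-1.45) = -14.88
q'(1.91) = -0.29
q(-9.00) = -1.14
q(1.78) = 0.69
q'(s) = (4*s - 24)/(-4*s^2 + 12*s + 40) + (8*s - 12)*(2*s^2 - 24*s + 70)/(-4*s^2 + 12*s + 40)^2 = -9/(2*s^2 + 8*s + 8)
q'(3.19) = -0.17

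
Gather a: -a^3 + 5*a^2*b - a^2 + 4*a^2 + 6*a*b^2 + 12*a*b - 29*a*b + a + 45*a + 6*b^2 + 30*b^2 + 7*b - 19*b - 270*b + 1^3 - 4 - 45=-a^3 + a^2*(5*b + 3) + a*(6*b^2 - 17*b + 46) + 36*b^2 - 282*b - 48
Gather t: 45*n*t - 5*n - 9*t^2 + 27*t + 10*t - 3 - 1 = -5*n - 9*t^2 + t*(45*n + 37) - 4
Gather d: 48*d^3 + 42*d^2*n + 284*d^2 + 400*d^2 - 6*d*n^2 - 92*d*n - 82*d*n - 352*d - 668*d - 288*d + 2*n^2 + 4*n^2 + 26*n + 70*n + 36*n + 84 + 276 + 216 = 48*d^3 + d^2*(42*n + 684) + d*(-6*n^2 - 174*n - 1308) + 6*n^2 + 132*n + 576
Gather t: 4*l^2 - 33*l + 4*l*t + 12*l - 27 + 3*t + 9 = 4*l^2 - 21*l + t*(4*l + 3) - 18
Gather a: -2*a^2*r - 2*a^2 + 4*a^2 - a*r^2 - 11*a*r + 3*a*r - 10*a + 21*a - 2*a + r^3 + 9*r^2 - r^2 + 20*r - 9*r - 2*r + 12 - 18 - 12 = a^2*(2 - 2*r) + a*(-r^2 - 8*r + 9) + r^3 + 8*r^2 + 9*r - 18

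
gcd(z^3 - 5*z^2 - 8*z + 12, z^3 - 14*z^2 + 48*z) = z - 6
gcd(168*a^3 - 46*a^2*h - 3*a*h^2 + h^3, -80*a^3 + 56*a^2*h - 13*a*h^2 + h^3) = 4*a - h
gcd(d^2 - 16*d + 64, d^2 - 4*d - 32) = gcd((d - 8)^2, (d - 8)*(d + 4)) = d - 8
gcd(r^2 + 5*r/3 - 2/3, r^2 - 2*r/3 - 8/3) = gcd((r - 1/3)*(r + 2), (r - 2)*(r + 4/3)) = 1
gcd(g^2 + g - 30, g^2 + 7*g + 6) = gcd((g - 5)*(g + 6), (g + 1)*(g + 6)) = g + 6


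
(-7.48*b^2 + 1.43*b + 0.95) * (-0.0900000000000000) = 0.6732*b^2 - 0.1287*b - 0.0855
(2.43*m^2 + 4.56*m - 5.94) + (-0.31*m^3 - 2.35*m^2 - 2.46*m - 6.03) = -0.31*m^3 + 0.0800000000000001*m^2 + 2.1*m - 11.97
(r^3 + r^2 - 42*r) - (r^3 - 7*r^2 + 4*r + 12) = 8*r^2 - 46*r - 12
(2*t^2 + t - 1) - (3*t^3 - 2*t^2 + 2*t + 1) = -3*t^3 + 4*t^2 - t - 2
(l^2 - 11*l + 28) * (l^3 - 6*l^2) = l^5 - 17*l^4 + 94*l^3 - 168*l^2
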